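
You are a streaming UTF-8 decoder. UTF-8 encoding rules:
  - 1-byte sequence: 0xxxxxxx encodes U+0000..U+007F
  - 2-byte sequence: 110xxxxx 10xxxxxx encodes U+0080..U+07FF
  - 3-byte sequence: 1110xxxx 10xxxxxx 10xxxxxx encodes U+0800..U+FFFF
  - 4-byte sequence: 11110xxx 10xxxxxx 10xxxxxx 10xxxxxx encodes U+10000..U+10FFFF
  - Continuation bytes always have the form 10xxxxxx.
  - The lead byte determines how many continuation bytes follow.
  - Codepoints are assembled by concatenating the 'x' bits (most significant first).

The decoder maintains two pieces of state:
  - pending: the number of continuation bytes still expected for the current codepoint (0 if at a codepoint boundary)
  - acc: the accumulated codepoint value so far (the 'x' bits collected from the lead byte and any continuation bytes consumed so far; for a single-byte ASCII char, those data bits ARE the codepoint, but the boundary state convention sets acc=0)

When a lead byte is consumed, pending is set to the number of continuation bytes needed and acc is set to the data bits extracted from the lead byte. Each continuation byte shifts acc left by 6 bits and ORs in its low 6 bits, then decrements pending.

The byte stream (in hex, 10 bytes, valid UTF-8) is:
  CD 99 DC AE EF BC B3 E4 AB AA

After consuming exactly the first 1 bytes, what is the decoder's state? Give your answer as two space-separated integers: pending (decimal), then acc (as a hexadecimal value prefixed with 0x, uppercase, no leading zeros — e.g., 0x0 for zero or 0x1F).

Byte[0]=CD: 2-byte lead. pending=1, acc=0xD

Answer: 1 0xD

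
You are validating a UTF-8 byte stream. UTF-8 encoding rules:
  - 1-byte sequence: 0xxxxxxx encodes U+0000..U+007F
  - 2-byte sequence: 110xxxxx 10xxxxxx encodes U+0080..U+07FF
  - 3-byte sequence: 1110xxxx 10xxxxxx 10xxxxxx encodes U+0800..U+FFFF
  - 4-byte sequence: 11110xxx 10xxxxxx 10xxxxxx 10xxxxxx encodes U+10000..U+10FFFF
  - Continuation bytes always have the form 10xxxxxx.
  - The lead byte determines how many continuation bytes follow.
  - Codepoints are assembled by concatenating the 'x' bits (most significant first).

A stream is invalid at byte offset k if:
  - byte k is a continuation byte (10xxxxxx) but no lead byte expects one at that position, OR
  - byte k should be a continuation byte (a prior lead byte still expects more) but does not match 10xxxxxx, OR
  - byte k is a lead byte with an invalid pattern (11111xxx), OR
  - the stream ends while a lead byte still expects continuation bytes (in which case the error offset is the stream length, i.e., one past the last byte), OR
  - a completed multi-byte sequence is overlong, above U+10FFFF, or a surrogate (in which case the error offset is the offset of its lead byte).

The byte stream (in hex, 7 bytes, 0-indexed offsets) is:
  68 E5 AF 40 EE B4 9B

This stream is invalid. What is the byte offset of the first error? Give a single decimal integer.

Answer: 3

Derivation:
Byte[0]=68: 1-byte ASCII. cp=U+0068
Byte[1]=E5: 3-byte lead, need 2 cont bytes. acc=0x5
Byte[2]=AF: continuation. acc=(acc<<6)|0x2F=0x16F
Byte[3]=40: expected 10xxxxxx continuation. INVALID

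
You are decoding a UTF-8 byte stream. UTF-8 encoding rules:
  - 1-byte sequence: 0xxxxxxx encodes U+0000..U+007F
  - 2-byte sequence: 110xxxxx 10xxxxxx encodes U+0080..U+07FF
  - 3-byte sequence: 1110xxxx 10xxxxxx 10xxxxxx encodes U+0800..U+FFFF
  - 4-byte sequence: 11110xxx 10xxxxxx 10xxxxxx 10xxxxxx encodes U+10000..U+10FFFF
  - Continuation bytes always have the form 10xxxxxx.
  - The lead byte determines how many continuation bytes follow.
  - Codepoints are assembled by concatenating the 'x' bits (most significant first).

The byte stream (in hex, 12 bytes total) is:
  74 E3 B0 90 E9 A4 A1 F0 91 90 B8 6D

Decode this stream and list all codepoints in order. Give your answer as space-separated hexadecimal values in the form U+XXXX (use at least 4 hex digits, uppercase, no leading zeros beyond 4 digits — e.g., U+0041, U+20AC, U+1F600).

Answer: U+0074 U+3C10 U+9921 U+11438 U+006D

Derivation:
Byte[0]=74: 1-byte ASCII. cp=U+0074
Byte[1]=E3: 3-byte lead, need 2 cont bytes. acc=0x3
Byte[2]=B0: continuation. acc=(acc<<6)|0x30=0xF0
Byte[3]=90: continuation. acc=(acc<<6)|0x10=0x3C10
Completed: cp=U+3C10 (starts at byte 1)
Byte[4]=E9: 3-byte lead, need 2 cont bytes. acc=0x9
Byte[5]=A4: continuation. acc=(acc<<6)|0x24=0x264
Byte[6]=A1: continuation. acc=(acc<<6)|0x21=0x9921
Completed: cp=U+9921 (starts at byte 4)
Byte[7]=F0: 4-byte lead, need 3 cont bytes. acc=0x0
Byte[8]=91: continuation. acc=(acc<<6)|0x11=0x11
Byte[9]=90: continuation. acc=(acc<<6)|0x10=0x450
Byte[10]=B8: continuation. acc=(acc<<6)|0x38=0x11438
Completed: cp=U+11438 (starts at byte 7)
Byte[11]=6D: 1-byte ASCII. cp=U+006D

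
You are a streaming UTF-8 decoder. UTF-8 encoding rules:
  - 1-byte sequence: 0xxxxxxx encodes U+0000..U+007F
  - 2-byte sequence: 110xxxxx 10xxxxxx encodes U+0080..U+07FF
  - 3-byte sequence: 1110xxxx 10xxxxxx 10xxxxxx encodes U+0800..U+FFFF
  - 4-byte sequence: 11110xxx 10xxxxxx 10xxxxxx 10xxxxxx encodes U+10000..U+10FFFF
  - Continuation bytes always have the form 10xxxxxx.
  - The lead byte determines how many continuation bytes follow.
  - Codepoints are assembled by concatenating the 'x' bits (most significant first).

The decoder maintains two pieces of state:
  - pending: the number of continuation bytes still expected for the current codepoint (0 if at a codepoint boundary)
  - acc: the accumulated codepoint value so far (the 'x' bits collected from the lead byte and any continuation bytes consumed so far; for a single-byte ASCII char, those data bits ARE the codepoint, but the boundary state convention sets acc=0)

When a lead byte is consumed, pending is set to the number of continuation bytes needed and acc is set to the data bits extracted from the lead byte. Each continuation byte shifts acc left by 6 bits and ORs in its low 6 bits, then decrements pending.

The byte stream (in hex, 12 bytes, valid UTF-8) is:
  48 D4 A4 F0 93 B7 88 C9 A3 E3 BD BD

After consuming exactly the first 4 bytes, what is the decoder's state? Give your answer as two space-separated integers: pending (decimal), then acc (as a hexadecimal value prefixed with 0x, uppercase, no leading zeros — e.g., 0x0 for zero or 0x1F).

Byte[0]=48: 1-byte. pending=0, acc=0x0
Byte[1]=D4: 2-byte lead. pending=1, acc=0x14
Byte[2]=A4: continuation. acc=(acc<<6)|0x24=0x524, pending=0
Byte[3]=F0: 4-byte lead. pending=3, acc=0x0

Answer: 3 0x0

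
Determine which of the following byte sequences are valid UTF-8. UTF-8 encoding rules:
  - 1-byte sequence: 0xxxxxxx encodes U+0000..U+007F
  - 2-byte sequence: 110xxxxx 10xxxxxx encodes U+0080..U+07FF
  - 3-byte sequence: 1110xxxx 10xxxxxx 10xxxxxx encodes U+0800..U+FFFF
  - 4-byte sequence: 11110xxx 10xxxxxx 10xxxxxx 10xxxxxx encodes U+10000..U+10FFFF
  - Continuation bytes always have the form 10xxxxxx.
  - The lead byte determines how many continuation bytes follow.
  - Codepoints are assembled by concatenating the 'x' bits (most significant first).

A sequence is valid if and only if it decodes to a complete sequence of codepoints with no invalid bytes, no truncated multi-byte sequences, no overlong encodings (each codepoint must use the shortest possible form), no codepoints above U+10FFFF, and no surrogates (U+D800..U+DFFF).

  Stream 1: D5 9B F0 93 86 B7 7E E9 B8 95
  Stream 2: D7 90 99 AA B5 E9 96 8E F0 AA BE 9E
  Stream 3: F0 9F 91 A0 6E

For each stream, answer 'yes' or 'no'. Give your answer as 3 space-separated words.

Answer: yes no yes

Derivation:
Stream 1: decodes cleanly. VALID
Stream 2: error at byte offset 2. INVALID
Stream 3: decodes cleanly. VALID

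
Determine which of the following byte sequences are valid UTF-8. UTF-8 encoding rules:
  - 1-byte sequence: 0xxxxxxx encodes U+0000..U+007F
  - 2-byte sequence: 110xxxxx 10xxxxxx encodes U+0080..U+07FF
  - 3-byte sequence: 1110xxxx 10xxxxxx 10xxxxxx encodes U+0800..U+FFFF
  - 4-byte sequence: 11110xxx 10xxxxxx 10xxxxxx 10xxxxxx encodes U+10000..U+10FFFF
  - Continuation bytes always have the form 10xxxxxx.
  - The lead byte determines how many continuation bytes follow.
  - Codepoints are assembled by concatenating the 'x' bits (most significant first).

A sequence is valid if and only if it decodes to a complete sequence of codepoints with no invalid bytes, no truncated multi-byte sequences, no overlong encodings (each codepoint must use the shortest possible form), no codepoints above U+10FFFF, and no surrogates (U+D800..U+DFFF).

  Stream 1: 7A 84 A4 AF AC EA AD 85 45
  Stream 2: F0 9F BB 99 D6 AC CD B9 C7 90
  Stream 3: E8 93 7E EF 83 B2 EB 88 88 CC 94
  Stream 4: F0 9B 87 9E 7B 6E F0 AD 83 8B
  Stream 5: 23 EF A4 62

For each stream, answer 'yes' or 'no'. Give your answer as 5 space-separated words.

Stream 1: error at byte offset 1. INVALID
Stream 2: decodes cleanly. VALID
Stream 3: error at byte offset 2. INVALID
Stream 4: decodes cleanly. VALID
Stream 5: error at byte offset 3. INVALID

Answer: no yes no yes no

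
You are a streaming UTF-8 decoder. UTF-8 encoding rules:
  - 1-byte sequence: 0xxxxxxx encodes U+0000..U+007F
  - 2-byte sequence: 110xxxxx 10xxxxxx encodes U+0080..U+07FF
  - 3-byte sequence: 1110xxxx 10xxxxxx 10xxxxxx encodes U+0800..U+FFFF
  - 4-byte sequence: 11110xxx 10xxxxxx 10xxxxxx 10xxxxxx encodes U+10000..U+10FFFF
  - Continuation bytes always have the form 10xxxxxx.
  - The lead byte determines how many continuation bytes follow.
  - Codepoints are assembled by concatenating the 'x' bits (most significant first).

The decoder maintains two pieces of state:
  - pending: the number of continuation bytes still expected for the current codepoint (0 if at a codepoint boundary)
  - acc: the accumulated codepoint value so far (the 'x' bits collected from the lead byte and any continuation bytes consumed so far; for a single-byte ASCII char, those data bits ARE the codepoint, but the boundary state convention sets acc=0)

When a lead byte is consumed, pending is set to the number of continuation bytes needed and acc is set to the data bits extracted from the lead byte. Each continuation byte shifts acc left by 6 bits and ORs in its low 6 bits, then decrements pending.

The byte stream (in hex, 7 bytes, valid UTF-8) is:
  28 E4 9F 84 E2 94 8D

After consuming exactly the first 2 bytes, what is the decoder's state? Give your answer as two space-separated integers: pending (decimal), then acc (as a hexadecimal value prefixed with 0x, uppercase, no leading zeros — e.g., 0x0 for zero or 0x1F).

Byte[0]=28: 1-byte. pending=0, acc=0x0
Byte[1]=E4: 3-byte lead. pending=2, acc=0x4

Answer: 2 0x4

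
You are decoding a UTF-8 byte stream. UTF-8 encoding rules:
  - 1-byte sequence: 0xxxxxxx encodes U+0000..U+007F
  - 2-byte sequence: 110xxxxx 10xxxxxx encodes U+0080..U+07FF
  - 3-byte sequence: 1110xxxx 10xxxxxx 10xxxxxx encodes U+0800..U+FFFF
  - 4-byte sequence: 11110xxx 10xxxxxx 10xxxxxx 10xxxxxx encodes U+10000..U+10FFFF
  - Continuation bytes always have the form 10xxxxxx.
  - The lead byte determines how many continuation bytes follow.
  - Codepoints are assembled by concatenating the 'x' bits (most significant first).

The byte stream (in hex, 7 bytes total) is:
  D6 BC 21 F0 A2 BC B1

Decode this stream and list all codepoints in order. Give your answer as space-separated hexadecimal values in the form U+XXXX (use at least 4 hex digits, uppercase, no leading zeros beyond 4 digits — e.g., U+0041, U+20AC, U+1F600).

Answer: U+05BC U+0021 U+22F31

Derivation:
Byte[0]=D6: 2-byte lead, need 1 cont bytes. acc=0x16
Byte[1]=BC: continuation. acc=(acc<<6)|0x3C=0x5BC
Completed: cp=U+05BC (starts at byte 0)
Byte[2]=21: 1-byte ASCII. cp=U+0021
Byte[3]=F0: 4-byte lead, need 3 cont bytes. acc=0x0
Byte[4]=A2: continuation. acc=(acc<<6)|0x22=0x22
Byte[5]=BC: continuation. acc=(acc<<6)|0x3C=0x8BC
Byte[6]=B1: continuation. acc=(acc<<6)|0x31=0x22F31
Completed: cp=U+22F31 (starts at byte 3)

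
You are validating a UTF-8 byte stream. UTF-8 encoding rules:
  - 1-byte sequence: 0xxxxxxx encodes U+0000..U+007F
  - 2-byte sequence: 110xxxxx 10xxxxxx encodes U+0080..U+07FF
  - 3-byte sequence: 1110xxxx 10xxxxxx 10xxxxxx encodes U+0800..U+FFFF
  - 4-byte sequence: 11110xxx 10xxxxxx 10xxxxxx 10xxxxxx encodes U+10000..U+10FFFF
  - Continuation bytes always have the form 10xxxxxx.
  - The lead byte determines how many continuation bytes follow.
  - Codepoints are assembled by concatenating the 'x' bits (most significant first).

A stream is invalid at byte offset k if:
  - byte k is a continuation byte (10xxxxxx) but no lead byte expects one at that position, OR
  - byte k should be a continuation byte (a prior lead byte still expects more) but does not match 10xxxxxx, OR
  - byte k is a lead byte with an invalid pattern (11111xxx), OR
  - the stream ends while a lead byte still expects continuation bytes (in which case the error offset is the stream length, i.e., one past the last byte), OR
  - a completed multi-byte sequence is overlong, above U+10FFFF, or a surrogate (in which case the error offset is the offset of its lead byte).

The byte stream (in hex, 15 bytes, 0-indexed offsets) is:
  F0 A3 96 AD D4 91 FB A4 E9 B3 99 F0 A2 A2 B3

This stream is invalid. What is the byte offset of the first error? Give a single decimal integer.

Answer: 6

Derivation:
Byte[0]=F0: 4-byte lead, need 3 cont bytes. acc=0x0
Byte[1]=A3: continuation. acc=(acc<<6)|0x23=0x23
Byte[2]=96: continuation. acc=(acc<<6)|0x16=0x8D6
Byte[3]=AD: continuation. acc=(acc<<6)|0x2D=0x235AD
Completed: cp=U+235AD (starts at byte 0)
Byte[4]=D4: 2-byte lead, need 1 cont bytes. acc=0x14
Byte[5]=91: continuation. acc=(acc<<6)|0x11=0x511
Completed: cp=U+0511 (starts at byte 4)
Byte[6]=FB: INVALID lead byte (not 0xxx/110x/1110/11110)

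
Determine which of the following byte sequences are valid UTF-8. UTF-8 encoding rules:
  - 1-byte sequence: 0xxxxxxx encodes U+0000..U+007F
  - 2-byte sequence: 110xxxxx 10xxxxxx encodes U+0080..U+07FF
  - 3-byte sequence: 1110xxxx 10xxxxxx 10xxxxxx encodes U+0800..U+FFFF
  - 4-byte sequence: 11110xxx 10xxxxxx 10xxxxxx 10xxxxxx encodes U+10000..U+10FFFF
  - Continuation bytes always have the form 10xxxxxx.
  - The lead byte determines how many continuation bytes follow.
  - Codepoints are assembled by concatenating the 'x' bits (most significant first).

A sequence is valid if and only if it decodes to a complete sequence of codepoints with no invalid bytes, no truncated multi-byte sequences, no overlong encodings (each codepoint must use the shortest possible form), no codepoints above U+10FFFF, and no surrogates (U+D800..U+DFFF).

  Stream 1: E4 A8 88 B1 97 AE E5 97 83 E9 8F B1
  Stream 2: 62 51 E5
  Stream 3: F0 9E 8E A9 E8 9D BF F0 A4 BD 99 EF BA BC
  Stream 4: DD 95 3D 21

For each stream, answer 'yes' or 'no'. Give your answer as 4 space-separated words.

Answer: no no yes yes

Derivation:
Stream 1: error at byte offset 3. INVALID
Stream 2: error at byte offset 3. INVALID
Stream 3: decodes cleanly. VALID
Stream 4: decodes cleanly. VALID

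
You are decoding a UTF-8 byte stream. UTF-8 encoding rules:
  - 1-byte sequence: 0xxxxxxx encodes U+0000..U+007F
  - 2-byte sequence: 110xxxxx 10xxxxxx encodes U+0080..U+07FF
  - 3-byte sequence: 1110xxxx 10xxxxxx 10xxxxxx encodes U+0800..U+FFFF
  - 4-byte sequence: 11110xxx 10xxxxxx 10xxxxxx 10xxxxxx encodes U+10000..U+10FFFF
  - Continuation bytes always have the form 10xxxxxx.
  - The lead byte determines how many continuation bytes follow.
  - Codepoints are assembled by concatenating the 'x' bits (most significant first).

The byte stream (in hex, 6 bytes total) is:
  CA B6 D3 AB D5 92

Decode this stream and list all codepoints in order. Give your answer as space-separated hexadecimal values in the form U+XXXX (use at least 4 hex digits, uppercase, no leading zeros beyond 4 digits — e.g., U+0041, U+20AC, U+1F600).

Answer: U+02B6 U+04EB U+0552

Derivation:
Byte[0]=CA: 2-byte lead, need 1 cont bytes. acc=0xA
Byte[1]=B6: continuation. acc=(acc<<6)|0x36=0x2B6
Completed: cp=U+02B6 (starts at byte 0)
Byte[2]=D3: 2-byte lead, need 1 cont bytes. acc=0x13
Byte[3]=AB: continuation. acc=(acc<<6)|0x2B=0x4EB
Completed: cp=U+04EB (starts at byte 2)
Byte[4]=D5: 2-byte lead, need 1 cont bytes. acc=0x15
Byte[5]=92: continuation. acc=(acc<<6)|0x12=0x552
Completed: cp=U+0552 (starts at byte 4)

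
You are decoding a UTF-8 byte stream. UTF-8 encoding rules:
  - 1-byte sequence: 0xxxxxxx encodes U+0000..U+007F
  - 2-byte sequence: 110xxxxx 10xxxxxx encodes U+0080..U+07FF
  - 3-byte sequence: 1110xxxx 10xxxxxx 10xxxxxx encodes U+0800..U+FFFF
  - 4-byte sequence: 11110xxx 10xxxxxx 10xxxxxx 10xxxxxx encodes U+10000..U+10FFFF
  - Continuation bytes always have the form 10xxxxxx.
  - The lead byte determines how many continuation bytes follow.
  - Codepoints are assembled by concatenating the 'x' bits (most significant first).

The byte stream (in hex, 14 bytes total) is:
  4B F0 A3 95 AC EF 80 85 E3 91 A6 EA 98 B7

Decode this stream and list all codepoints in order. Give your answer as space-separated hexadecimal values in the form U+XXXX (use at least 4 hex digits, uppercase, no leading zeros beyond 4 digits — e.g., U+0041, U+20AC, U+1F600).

Answer: U+004B U+2356C U+F005 U+3466 U+A637

Derivation:
Byte[0]=4B: 1-byte ASCII. cp=U+004B
Byte[1]=F0: 4-byte lead, need 3 cont bytes. acc=0x0
Byte[2]=A3: continuation. acc=(acc<<6)|0x23=0x23
Byte[3]=95: continuation. acc=(acc<<6)|0x15=0x8D5
Byte[4]=AC: continuation. acc=(acc<<6)|0x2C=0x2356C
Completed: cp=U+2356C (starts at byte 1)
Byte[5]=EF: 3-byte lead, need 2 cont bytes. acc=0xF
Byte[6]=80: continuation. acc=(acc<<6)|0x00=0x3C0
Byte[7]=85: continuation. acc=(acc<<6)|0x05=0xF005
Completed: cp=U+F005 (starts at byte 5)
Byte[8]=E3: 3-byte lead, need 2 cont bytes. acc=0x3
Byte[9]=91: continuation. acc=(acc<<6)|0x11=0xD1
Byte[10]=A6: continuation. acc=(acc<<6)|0x26=0x3466
Completed: cp=U+3466 (starts at byte 8)
Byte[11]=EA: 3-byte lead, need 2 cont bytes. acc=0xA
Byte[12]=98: continuation. acc=(acc<<6)|0x18=0x298
Byte[13]=B7: continuation. acc=(acc<<6)|0x37=0xA637
Completed: cp=U+A637 (starts at byte 11)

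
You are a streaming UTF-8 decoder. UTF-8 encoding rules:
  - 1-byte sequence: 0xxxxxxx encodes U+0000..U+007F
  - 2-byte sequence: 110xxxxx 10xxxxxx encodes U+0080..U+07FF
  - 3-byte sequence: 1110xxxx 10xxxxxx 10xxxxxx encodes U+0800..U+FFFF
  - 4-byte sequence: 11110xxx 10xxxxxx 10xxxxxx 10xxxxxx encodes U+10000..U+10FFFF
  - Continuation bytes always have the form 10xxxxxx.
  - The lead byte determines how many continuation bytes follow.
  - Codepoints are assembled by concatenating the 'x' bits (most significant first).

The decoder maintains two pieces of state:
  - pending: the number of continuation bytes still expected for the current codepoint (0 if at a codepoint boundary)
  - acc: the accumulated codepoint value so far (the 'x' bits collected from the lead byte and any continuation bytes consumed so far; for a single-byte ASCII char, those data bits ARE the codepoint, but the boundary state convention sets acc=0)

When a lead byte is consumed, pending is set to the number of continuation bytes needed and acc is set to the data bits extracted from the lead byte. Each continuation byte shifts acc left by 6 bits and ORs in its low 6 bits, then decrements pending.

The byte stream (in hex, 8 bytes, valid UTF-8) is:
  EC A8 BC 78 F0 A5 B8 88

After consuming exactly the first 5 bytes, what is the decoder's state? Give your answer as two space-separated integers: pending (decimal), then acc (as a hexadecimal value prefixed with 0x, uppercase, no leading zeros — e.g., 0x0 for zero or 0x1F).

Byte[0]=EC: 3-byte lead. pending=2, acc=0xC
Byte[1]=A8: continuation. acc=(acc<<6)|0x28=0x328, pending=1
Byte[2]=BC: continuation. acc=(acc<<6)|0x3C=0xCA3C, pending=0
Byte[3]=78: 1-byte. pending=0, acc=0x0
Byte[4]=F0: 4-byte lead. pending=3, acc=0x0

Answer: 3 0x0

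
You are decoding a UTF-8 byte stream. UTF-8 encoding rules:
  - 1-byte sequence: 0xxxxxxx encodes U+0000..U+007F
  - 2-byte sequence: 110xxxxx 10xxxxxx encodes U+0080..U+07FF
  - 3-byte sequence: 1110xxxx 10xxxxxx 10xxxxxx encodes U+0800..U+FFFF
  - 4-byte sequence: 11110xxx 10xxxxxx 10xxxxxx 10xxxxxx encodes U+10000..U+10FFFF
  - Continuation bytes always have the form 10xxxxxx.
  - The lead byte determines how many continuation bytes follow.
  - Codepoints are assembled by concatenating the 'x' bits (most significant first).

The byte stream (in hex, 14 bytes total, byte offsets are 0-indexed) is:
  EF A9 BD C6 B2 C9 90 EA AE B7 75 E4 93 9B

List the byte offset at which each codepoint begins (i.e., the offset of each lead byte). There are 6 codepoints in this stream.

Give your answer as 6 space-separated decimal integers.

Answer: 0 3 5 7 10 11

Derivation:
Byte[0]=EF: 3-byte lead, need 2 cont bytes. acc=0xF
Byte[1]=A9: continuation. acc=(acc<<6)|0x29=0x3E9
Byte[2]=BD: continuation. acc=(acc<<6)|0x3D=0xFA7D
Completed: cp=U+FA7D (starts at byte 0)
Byte[3]=C6: 2-byte lead, need 1 cont bytes. acc=0x6
Byte[4]=B2: continuation. acc=(acc<<6)|0x32=0x1B2
Completed: cp=U+01B2 (starts at byte 3)
Byte[5]=C9: 2-byte lead, need 1 cont bytes. acc=0x9
Byte[6]=90: continuation. acc=(acc<<6)|0x10=0x250
Completed: cp=U+0250 (starts at byte 5)
Byte[7]=EA: 3-byte lead, need 2 cont bytes. acc=0xA
Byte[8]=AE: continuation. acc=(acc<<6)|0x2E=0x2AE
Byte[9]=B7: continuation. acc=(acc<<6)|0x37=0xABB7
Completed: cp=U+ABB7 (starts at byte 7)
Byte[10]=75: 1-byte ASCII. cp=U+0075
Byte[11]=E4: 3-byte lead, need 2 cont bytes. acc=0x4
Byte[12]=93: continuation. acc=(acc<<6)|0x13=0x113
Byte[13]=9B: continuation. acc=(acc<<6)|0x1B=0x44DB
Completed: cp=U+44DB (starts at byte 11)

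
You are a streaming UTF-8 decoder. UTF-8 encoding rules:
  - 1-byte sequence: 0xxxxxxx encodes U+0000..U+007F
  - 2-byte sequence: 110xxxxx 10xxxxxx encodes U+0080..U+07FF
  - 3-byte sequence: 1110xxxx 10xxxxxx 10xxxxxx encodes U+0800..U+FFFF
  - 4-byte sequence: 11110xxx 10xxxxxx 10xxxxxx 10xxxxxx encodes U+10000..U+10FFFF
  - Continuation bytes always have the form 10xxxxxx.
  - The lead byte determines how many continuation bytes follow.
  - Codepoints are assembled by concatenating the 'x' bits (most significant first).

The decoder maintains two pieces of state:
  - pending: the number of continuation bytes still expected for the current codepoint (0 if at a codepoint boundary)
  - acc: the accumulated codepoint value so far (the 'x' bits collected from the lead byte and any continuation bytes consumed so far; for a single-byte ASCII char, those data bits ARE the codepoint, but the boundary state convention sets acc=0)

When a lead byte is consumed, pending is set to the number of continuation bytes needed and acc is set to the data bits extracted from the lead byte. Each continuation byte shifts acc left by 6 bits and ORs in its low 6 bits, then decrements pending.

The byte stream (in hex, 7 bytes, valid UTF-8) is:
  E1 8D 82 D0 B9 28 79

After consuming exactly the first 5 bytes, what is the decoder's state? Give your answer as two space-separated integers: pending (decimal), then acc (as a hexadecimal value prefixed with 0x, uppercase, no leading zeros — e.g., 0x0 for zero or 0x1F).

Byte[0]=E1: 3-byte lead. pending=2, acc=0x1
Byte[1]=8D: continuation. acc=(acc<<6)|0x0D=0x4D, pending=1
Byte[2]=82: continuation. acc=(acc<<6)|0x02=0x1342, pending=0
Byte[3]=D0: 2-byte lead. pending=1, acc=0x10
Byte[4]=B9: continuation. acc=(acc<<6)|0x39=0x439, pending=0

Answer: 0 0x439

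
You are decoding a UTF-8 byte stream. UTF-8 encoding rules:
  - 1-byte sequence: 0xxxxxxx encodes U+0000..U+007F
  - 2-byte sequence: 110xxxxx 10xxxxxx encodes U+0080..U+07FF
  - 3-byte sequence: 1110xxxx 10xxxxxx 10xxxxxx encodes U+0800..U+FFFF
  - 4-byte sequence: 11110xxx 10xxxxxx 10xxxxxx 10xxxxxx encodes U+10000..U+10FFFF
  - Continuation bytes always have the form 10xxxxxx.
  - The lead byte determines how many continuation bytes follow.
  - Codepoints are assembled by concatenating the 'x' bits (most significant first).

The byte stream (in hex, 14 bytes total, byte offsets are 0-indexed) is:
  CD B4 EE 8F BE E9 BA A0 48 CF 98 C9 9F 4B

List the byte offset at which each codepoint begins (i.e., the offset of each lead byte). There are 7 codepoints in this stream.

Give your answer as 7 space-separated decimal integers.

Answer: 0 2 5 8 9 11 13

Derivation:
Byte[0]=CD: 2-byte lead, need 1 cont bytes. acc=0xD
Byte[1]=B4: continuation. acc=(acc<<6)|0x34=0x374
Completed: cp=U+0374 (starts at byte 0)
Byte[2]=EE: 3-byte lead, need 2 cont bytes. acc=0xE
Byte[3]=8F: continuation. acc=(acc<<6)|0x0F=0x38F
Byte[4]=BE: continuation. acc=(acc<<6)|0x3E=0xE3FE
Completed: cp=U+E3FE (starts at byte 2)
Byte[5]=E9: 3-byte lead, need 2 cont bytes. acc=0x9
Byte[6]=BA: continuation. acc=(acc<<6)|0x3A=0x27A
Byte[7]=A0: continuation. acc=(acc<<6)|0x20=0x9EA0
Completed: cp=U+9EA0 (starts at byte 5)
Byte[8]=48: 1-byte ASCII. cp=U+0048
Byte[9]=CF: 2-byte lead, need 1 cont bytes. acc=0xF
Byte[10]=98: continuation. acc=(acc<<6)|0x18=0x3D8
Completed: cp=U+03D8 (starts at byte 9)
Byte[11]=C9: 2-byte lead, need 1 cont bytes. acc=0x9
Byte[12]=9F: continuation. acc=(acc<<6)|0x1F=0x25F
Completed: cp=U+025F (starts at byte 11)
Byte[13]=4B: 1-byte ASCII. cp=U+004B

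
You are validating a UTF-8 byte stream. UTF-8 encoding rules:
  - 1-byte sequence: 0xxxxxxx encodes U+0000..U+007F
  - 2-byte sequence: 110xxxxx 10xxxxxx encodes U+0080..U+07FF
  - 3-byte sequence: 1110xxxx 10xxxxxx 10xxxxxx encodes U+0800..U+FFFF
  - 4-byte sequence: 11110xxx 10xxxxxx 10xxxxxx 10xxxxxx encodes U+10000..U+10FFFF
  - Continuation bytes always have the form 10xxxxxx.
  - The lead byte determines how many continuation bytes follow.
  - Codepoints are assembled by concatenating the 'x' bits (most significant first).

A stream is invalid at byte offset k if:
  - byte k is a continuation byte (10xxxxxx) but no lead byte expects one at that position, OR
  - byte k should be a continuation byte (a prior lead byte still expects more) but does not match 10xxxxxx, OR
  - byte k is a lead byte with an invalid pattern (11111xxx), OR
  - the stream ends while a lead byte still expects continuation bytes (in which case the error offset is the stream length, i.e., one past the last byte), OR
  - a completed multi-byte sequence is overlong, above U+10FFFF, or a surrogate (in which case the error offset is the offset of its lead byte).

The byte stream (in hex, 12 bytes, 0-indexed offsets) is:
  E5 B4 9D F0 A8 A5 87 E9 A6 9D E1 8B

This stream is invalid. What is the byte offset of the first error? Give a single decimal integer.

Answer: 12

Derivation:
Byte[0]=E5: 3-byte lead, need 2 cont bytes. acc=0x5
Byte[1]=B4: continuation. acc=(acc<<6)|0x34=0x174
Byte[2]=9D: continuation. acc=(acc<<6)|0x1D=0x5D1D
Completed: cp=U+5D1D (starts at byte 0)
Byte[3]=F0: 4-byte lead, need 3 cont bytes. acc=0x0
Byte[4]=A8: continuation. acc=(acc<<6)|0x28=0x28
Byte[5]=A5: continuation. acc=(acc<<6)|0x25=0xA25
Byte[6]=87: continuation. acc=(acc<<6)|0x07=0x28947
Completed: cp=U+28947 (starts at byte 3)
Byte[7]=E9: 3-byte lead, need 2 cont bytes. acc=0x9
Byte[8]=A6: continuation. acc=(acc<<6)|0x26=0x266
Byte[9]=9D: continuation. acc=(acc<<6)|0x1D=0x999D
Completed: cp=U+999D (starts at byte 7)
Byte[10]=E1: 3-byte lead, need 2 cont bytes. acc=0x1
Byte[11]=8B: continuation. acc=(acc<<6)|0x0B=0x4B
Byte[12]: stream ended, expected continuation. INVALID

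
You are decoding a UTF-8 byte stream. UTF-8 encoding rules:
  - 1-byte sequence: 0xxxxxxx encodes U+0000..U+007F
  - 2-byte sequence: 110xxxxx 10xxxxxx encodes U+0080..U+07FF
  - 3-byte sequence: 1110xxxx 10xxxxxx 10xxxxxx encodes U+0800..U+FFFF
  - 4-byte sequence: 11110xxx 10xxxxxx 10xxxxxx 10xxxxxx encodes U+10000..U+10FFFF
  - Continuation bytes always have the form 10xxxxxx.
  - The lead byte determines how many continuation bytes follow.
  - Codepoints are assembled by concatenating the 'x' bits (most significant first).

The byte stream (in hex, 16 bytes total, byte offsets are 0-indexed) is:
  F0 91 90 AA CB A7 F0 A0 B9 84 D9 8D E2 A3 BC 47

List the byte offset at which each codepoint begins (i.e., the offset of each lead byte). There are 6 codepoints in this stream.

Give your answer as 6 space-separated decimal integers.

Answer: 0 4 6 10 12 15

Derivation:
Byte[0]=F0: 4-byte lead, need 3 cont bytes. acc=0x0
Byte[1]=91: continuation. acc=(acc<<6)|0x11=0x11
Byte[2]=90: continuation. acc=(acc<<6)|0x10=0x450
Byte[3]=AA: continuation. acc=(acc<<6)|0x2A=0x1142A
Completed: cp=U+1142A (starts at byte 0)
Byte[4]=CB: 2-byte lead, need 1 cont bytes. acc=0xB
Byte[5]=A7: continuation. acc=(acc<<6)|0x27=0x2E7
Completed: cp=U+02E7 (starts at byte 4)
Byte[6]=F0: 4-byte lead, need 3 cont bytes. acc=0x0
Byte[7]=A0: continuation. acc=(acc<<6)|0x20=0x20
Byte[8]=B9: continuation. acc=(acc<<6)|0x39=0x839
Byte[9]=84: continuation. acc=(acc<<6)|0x04=0x20E44
Completed: cp=U+20E44 (starts at byte 6)
Byte[10]=D9: 2-byte lead, need 1 cont bytes. acc=0x19
Byte[11]=8D: continuation. acc=(acc<<6)|0x0D=0x64D
Completed: cp=U+064D (starts at byte 10)
Byte[12]=E2: 3-byte lead, need 2 cont bytes. acc=0x2
Byte[13]=A3: continuation. acc=(acc<<6)|0x23=0xA3
Byte[14]=BC: continuation. acc=(acc<<6)|0x3C=0x28FC
Completed: cp=U+28FC (starts at byte 12)
Byte[15]=47: 1-byte ASCII. cp=U+0047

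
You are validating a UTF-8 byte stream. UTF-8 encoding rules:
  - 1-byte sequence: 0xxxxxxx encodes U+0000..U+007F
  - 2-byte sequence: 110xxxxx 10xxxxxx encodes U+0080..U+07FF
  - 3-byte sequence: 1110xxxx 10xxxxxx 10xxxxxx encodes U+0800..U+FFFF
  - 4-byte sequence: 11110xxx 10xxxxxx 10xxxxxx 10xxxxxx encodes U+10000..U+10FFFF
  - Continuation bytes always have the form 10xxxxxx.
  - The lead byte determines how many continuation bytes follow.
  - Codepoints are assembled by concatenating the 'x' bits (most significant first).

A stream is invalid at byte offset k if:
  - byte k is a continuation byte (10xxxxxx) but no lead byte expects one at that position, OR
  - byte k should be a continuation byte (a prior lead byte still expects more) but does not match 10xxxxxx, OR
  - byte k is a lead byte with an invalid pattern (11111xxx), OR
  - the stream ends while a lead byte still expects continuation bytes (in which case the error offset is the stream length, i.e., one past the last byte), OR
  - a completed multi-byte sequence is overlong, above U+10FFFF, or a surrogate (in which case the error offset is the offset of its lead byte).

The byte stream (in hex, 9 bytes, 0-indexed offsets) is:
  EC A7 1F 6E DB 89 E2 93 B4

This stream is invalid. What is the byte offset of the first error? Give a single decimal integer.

Byte[0]=EC: 3-byte lead, need 2 cont bytes. acc=0xC
Byte[1]=A7: continuation. acc=(acc<<6)|0x27=0x327
Byte[2]=1F: expected 10xxxxxx continuation. INVALID

Answer: 2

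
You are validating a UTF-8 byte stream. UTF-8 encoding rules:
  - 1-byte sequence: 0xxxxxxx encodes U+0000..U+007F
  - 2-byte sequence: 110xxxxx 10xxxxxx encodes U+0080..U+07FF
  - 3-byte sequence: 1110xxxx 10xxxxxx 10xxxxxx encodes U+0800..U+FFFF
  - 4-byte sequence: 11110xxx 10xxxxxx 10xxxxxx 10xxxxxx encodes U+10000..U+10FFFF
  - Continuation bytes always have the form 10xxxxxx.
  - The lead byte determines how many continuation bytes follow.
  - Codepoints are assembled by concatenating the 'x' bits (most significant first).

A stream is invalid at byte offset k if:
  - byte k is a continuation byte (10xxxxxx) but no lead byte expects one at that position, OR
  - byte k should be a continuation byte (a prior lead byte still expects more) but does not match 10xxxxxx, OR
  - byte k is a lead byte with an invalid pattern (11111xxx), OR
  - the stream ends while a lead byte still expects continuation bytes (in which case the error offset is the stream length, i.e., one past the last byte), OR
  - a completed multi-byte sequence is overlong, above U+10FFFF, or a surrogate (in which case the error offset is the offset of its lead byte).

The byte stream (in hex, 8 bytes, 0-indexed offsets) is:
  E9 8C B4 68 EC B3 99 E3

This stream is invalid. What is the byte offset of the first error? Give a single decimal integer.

Answer: 8

Derivation:
Byte[0]=E9: 3-byte lead, need 2 cont bytes. acc=0x9
Byte[1]=8C: continuation. acc=(acc<<6)|0x0C=0x24C
Byte[2]=B4: continuation. acc=(acc<<6)|0x34=0x9334
Completed: cp=U+9334 (starts at byte 0)
Byte[3]=68: 1-byte ASCII. cp=U+0068
Byte[4]=EC: 3-byte lead, need 2 cont bytes. acc=0xC
Byte[5]=B3: continuation. acc=(acc<<6)|0x33=0x333
Byte[6]=99: continuation. acc=(acc<<6)|0x19=0xCCD9
Completed: cp=U+CCD9 (starts at byte 4)
Byte[7]=E3: 3-byte lead, need 2 cont bytes. acc=0x3
Byte[8]: stream ended, expected continuation. INVALID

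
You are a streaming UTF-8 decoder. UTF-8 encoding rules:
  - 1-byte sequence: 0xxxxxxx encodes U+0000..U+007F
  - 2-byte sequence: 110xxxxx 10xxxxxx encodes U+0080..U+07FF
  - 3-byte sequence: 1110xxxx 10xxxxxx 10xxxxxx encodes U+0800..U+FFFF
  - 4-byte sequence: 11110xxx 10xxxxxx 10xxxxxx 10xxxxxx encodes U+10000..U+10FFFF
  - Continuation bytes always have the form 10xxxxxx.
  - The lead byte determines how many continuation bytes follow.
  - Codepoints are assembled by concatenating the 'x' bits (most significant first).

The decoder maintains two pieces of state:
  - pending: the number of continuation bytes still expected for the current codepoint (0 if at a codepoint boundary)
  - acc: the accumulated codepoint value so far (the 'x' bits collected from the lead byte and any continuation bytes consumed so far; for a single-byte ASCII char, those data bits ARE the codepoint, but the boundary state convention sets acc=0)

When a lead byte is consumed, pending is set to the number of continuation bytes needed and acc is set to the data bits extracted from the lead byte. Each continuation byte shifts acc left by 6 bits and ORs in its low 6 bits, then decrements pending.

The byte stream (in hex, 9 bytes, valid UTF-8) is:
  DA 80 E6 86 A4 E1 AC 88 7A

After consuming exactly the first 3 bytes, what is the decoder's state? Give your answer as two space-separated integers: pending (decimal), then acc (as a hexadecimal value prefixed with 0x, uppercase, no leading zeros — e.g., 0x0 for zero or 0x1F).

Byte[0]=DA: 2-byte lead. pending=1, acc=0x1A
Byte[1]=80: continuation. acc=(acc<<6)|0x00=0x680, pending=0
Byte[2]=E6: 3-byte lead. pending=2, acc=0x6

Answer: 2 0x6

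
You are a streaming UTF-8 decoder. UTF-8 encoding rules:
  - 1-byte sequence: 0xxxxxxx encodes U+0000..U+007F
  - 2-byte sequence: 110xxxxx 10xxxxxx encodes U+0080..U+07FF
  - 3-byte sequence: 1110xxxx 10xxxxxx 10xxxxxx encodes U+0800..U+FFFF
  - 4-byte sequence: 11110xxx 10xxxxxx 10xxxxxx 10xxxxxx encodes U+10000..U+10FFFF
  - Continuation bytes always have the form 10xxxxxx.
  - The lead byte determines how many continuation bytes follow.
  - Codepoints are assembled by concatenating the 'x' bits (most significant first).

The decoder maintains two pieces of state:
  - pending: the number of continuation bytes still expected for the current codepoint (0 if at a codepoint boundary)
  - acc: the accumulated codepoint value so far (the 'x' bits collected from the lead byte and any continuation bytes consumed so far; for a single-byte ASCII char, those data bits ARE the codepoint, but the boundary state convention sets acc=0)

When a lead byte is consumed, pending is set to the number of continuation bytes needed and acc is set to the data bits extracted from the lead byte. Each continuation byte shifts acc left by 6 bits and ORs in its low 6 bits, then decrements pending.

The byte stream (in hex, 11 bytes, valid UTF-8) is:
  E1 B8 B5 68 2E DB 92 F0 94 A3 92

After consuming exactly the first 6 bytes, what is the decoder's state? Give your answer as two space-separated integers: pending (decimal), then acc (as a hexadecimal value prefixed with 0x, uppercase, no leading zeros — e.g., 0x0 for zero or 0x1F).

Byte[0]=E1: 3-byte lead. pending=2, acc=0x1
Byte[1]=B8: continuation. acc=(acc<<6)|0x38=0x78, pending=1
Byte[2]=B5: continuation. acc=(acc<<6)|0x35=0x1E35, pending=0
Byte[3]=68: 1-byte. pending=0, acc=0x0
Byte[4]=2E: 1-byte. pending=0, acc=0x0
Byte[5]=DB: 2-byte lead. pending=1, acc=0x1B

Answer: 1 0x1B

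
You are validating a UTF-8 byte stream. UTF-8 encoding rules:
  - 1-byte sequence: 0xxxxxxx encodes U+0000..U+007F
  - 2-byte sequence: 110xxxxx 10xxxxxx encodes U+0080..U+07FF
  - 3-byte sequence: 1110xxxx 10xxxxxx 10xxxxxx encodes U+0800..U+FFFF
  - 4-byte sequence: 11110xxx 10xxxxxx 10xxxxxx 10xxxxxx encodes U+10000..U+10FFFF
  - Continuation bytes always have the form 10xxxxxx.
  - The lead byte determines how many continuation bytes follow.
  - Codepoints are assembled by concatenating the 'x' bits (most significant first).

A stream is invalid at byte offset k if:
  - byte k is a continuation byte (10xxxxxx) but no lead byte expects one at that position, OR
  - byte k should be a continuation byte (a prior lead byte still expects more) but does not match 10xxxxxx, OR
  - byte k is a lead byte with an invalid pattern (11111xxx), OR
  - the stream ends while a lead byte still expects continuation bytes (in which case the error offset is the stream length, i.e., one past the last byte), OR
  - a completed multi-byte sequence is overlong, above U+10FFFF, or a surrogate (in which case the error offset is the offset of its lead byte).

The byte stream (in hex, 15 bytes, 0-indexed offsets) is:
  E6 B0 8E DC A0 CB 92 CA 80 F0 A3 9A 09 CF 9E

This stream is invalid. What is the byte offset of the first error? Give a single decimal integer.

Byte[0]=E6: 3-byte lead, need 2 cont bytes. acc=0x6
Byte[1]=B0: continuation. acc=(acc<<6)|0x30=0x1B0
Byte[2]=8E: continuation. acc=(acc<<6)|0x0E=0x6C0E
Completed: cp=U+6C0E (starts at byte 0)
Byte[3]=DC: 2-byte lead, need 1 cont bytes. acc=0x1C
Byte[4]=A0: continuation. acc=(acc<<6)|0x20=0x720
Completed: cp=U+0720 (starts at byte 3)
Byte[5]=CB: 2-byte lead, need 1 cont bytes. acc=0xB
Byte[6]=92: continuation. acc=(acc<<6)|0x12=0x2D2
Completed: cp=U+02D2 (starts at byte 5)
Byte[7]=CA: 2-byte lead, need 1 cont bytes. acc=0xA
Byte[8]=80: continuation. acc=(acc<<6)|0x00=0x280
Completed: cp=U+0280 (starts at byte 7)
Byte[9]=F0: 4-byte lead, need 3 cont bytes. acc=0x0
Byte[10]=A3: continuation. acc=(acc<<6)|0x23=0x23
Byte[11]=9A: continuation. acc=(acc<<6)|0x1A=0x8DA
Byte[12]=09: expected 10xxxxxx continuation. INVALID

Answer: 12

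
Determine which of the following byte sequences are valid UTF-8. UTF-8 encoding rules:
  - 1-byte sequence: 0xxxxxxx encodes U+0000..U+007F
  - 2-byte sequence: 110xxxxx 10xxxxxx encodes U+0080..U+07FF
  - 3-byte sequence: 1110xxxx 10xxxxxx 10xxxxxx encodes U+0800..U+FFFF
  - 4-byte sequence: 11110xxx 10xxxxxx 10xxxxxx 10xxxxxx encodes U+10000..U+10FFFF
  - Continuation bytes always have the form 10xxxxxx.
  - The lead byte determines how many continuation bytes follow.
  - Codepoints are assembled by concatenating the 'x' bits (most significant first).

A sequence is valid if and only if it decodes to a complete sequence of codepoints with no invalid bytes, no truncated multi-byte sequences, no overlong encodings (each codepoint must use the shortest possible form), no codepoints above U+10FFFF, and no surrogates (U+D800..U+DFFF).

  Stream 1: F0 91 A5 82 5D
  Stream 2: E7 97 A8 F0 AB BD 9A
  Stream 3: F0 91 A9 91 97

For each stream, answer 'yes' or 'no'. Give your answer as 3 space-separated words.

Answer: yes yes no

Derivation:
Stream 1: decodes cleanly. VALID
Stream 2: decodes cleanly. VALID
Stream 3: error at byte offset 4. INVALID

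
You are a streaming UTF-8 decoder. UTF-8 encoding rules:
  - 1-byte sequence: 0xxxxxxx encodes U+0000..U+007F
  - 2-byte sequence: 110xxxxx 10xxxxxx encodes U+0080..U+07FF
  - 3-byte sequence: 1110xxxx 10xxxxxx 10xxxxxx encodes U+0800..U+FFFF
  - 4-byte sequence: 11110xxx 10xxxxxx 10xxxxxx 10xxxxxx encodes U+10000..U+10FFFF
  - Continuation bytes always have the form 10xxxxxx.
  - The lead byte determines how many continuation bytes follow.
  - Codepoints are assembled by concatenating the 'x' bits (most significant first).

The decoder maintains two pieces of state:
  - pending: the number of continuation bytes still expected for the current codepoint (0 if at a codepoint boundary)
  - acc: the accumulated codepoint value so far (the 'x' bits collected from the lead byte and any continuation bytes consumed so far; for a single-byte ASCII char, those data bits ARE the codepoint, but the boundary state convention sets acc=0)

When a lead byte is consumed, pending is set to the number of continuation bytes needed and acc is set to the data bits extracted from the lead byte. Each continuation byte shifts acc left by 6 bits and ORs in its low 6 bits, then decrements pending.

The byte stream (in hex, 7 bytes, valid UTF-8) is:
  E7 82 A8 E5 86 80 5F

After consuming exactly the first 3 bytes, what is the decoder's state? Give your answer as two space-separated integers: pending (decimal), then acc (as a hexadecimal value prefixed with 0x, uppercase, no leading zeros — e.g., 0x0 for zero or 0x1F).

Answer: 0 0x70A8

Derivation:
Byte[0]=E7: 3-byte lead. pending=2, acc=0x7
Byte[1]=82: continuation. acc=(acc<<6)|0x02=0x1C2, pending=1
Byte[2]=A8: continuation. acc=(acc<<6)|0x28=0x70A8, pending=0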